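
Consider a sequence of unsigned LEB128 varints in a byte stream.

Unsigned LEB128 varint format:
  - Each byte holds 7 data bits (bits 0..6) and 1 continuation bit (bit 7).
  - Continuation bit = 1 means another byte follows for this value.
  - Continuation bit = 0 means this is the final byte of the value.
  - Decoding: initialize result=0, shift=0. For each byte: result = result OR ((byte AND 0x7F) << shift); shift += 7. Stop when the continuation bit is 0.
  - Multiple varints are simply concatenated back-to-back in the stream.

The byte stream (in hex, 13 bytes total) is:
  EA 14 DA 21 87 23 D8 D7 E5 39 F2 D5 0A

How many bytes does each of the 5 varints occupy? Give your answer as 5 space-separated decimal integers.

  byte[0]=0xEA cont=1 payload=0x6A=106: acc |= 106<<0 -> acc=106 shift=7
  byte[1]=0x14 cont=0 payload=0x14=20: acc |= 20<<7 -> acc=2666 shift=14 [end]
Varint 1: bytes[0:2] = EA 14 -> value 2666 (2 byte(s))
  byte[2]=0xDA cont=1 payload=0x5A=90: acc |= 90<<0 -> acc=90 shift=7
  byte[3]=0x21 cont=0 payload=0x21=33: acc |= 33<<7 -> acc=4314 shift=14 [end]
Varint 2: bytes[2:4] = DA 21 -> value 4314 (2 byte(s))
  byte[4]=0x87 cont=1 payload=0x07=7: acc |= 7<<0 -> acc=7 shift=7
  byte[5]=0x23 cont=0 payload=0x23=35: acc |= 35<<7 -> acc=4487 shift=14 [end]
Varint 3: bytes[4:6] = 87 23 -> value 4487 (2 byte(s))
  byte[6]=0xD8 cont=1 payload=0x58=88: acc |= 88<<0 -> acc=88 shift=7
  byte[7]=0xD7 cont=1 payload=0x57=87: acc |= 87<<7 -> acc=11224 shift=14
  byte[8]=0xE5 cont=1 payload=0x65=101: acc |= 101<<14 -> acc=1666008 shift=21
  byte[9]=0x39 cont=0 payload=0x39=57: acc |= 57<<21 -> acc=121203672 shift=28 [end]
Varint 4: bytes[6:10] = D8 D7 E5 39 -> value 121203672 (4 byte(s))
  byte[10]=0xF2 cont=1 payload=0x72=114: acc |= 114<<0 -> acc=114 shift=7
  byte[11]=0xD5 cont=1 payload=0x55=85: acc |= 85<<7 -> acc=10994 shift=14
  byte[12]=0x0A cont=0 payload=0x0A=10: acc |= 10<<14 -> acc=174834 shift=21 [end]
Varint 5: bytes[10:13] = F2 D5 0A -> value 174834 (3 byte(s))

Answer: 2 2 2 4 3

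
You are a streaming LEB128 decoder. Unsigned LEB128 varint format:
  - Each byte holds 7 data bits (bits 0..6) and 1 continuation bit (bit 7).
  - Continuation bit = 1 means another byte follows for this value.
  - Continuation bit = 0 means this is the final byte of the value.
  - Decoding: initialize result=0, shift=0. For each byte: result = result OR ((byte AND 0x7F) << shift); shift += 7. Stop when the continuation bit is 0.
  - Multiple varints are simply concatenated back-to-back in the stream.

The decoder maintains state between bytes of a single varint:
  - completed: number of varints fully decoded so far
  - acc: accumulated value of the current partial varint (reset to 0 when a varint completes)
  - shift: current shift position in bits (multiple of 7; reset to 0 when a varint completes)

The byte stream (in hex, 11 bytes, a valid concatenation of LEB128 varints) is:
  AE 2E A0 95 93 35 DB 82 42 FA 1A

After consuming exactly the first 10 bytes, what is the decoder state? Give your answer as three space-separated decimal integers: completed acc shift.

byte[0]=0xAE cont=1 payload=0x2E: acc |= 46<<0 -> completed=0 acc=46 shift=7
byte[1]=0x2E cont=0 payload=0x2E: varint #1 complete (value=5934); reset -> completed=1 acc=0 shift=0
byte[2]=0xA0 cont=1 payload=0x20: acc |= 32<<0 -> completed=1 acc=32 shift=7
byte[3]=0x95 cont=1 payload=0x15: acc |= 21<<7 -> completed=1 acc=2720 shift=14
byte[4]=0x93 cont=1 payload=0x13: acc |= 19<<14 -> completed=1 acc=314016 shift=21
byte[5]=0x35 cont=0 payload=0x35: varint #2 complete (value=111463072); reset -> completed=2 acc=0 shift=0
byte[6]=0xDB cont=1 payload=0x5B: acc |= 91<<0 -> completed=2 acc=91 shift=7
byte[7]=0x82 cont=1 payload=0x02: acc |= 2<<7 -> completed=2 acc=347 shift=14
byte[8]=0x42 cont=0 payload=0x42: varint #3 complete (value=1081691); reset -> completed=3 acc=0 shift=0
byte[9]=0xFA cont=1 payload=0x7A: acc |= 122<<0 -> completed=3 acc=122 shift=7

Answer: 3 122 7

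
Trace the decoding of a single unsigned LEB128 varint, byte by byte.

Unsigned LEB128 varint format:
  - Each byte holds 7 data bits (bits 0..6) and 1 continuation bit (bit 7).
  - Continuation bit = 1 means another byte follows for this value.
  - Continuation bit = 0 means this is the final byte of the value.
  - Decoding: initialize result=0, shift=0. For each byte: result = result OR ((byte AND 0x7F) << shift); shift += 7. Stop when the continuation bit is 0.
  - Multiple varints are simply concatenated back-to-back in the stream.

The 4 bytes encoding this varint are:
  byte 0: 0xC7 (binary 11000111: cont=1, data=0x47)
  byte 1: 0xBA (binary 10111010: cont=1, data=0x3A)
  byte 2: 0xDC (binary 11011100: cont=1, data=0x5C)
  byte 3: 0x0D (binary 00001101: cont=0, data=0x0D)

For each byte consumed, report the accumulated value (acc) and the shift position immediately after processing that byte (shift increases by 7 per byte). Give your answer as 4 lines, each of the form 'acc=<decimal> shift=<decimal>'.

byte 0=0xC7: payload=0x47=71, contrib = 71<<0 = 71; acc -> 71, shift -> 7
byte 1=0xBA: payload=0x3A=58, contrib = 58<<7 = 7424; acc -> 7495, shift -> 14
byte 2=0xDC: payload=0x5C=92, contrib = 92<<14 = 1507328; acc -> 1514823, shift -> 21
byte 3=0x0D: payload=0x0D=13, contrib = 13<<21 = 27262976; acc -> 28777799, shift -> 28

Answer: acc=71 shift=7
acc=7495 shift=14
acc=1514823 shift=21
acc=28777799 shift=28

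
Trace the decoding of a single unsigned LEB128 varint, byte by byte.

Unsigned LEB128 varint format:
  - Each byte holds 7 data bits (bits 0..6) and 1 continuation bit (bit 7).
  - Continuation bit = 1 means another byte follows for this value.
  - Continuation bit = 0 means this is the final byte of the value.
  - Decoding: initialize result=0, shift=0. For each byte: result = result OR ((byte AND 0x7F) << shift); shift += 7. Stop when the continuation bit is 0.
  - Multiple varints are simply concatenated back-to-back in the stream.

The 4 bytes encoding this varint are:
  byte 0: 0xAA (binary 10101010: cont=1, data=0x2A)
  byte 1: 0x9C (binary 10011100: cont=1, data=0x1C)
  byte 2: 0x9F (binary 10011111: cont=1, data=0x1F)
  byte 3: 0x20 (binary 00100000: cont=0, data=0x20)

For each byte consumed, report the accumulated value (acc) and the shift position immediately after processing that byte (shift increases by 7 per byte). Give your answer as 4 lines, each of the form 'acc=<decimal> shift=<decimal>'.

Answer: acc=42 shift=7
acc=3626 shift=14
acc=511530 shift=21
acc=67620394 shift=28

Derivation:
byte 0=0xAA: payload=0x2A=42, contrib = 42<<0 = 42; acc -> 42, shift -> 7
byte 1=0x9C: payload=0x1C=28, contrib = 28<<7 = 3584; acc -> 3626, shift -> 14
byte 2=0x9F: payload=0x1F=31, contrib = 31<<14 = 507904; acc -> 511530, shift -> 21
byte 3=0x20: payload=0x20=32, contrib = 32<<21 = 67108864; acc -> 67620394, shift -> 28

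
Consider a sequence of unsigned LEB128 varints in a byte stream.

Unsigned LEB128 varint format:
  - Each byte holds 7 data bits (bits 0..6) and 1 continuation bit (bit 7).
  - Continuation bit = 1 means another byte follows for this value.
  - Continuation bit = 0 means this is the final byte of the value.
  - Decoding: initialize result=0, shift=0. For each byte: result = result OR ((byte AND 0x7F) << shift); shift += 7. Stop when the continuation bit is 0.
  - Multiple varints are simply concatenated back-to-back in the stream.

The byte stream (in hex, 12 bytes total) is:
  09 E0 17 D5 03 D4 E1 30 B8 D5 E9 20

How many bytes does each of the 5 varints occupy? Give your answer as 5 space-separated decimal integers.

  byte[0]=0x09 cont=0 payload=0x09=9: acc |= 9<<0 -> acc=9 shift=7 [end]
Varint 1: bytes[0:1] = 09 -> value 9 (1 byte(s))
  byte[1]=0xE0 cont=1 payload=0x60=96: acc |= 96<<0 -> acc=96 shift=7
  byte[2]=0x17 cont=0 payload=0x17=23: acc |= 23<<7 -> acc=3040 shift=14 [end]
Varint 2: bytes[1:3] = E0 17 -> value 3040 (2 byte(s))
  byte[3]=0xD5 cont=1 payload=0x55=85: acc |= 85<<0 -> acc=85 shift=7
  byte[4]=0x03 cont=0 payload=0x03=3: acc |= 3<<7 -> acc=469 shift=14 [end]
Varint 3: bytes[3:5] = D5 03 -> value 469 (2 byte(s))
  byte[5]=0xD4 cont=1 payload=0x54=84: acc |= 84<<0 -> acc=84 shift=7
  byte[6]=0xE1 cont=1 payload=0x61=97: acc |= 97<<7 -> acc=12500 shift=14
  byte[7]=0x30 cont=0 payload=0x30=48: acc |= 48<<14 -> acc=798932 shift=21 [end]
Varint 4: bytes[5:8] = D4 E1 30 -> value 798932 (3 byte(s))
  byte[8]=0xB8 cont=1 payload=0x38=56: acc |= 56<<0 -> acc=56 shift=7
  byte[9]=0xD5 cont=1 payload=0x55=85: acc |= 85<<7 -> acc=10936 shift=14
  byte[10]=0xE9 cont=1 payload=0x69=105: acc |= 105<<14 -> acc=1731256 shift=21
  byte[11]=0x20 cont=0 payload=0x20=32: acc |= 32<<21 -> acc=68840120 shift=28 [end]
Varint 5: bytes[8:12] = B8 D5 E9 20 -> value 68840120 (4 byte(s))

Answer: 1 2 2 3 4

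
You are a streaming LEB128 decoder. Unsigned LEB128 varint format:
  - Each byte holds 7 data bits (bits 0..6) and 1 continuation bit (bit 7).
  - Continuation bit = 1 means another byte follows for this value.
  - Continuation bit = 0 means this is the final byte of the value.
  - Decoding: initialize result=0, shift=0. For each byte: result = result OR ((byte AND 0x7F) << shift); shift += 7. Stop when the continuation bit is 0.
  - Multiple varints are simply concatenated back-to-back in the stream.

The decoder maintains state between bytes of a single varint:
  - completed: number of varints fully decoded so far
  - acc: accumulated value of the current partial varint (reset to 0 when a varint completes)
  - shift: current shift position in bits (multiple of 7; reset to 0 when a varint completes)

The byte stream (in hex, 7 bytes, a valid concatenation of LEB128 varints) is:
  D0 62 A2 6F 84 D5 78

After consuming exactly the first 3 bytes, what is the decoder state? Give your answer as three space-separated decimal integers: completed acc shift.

byte[0]=0xD0 cont=1 payload=0x50: acc |= 80<<0 -> completed=0 acc=80 shift=7
byte[1]=0x62 cont=0 payload=0x62: varint #1 complete (value=12624); reset -> completed=1 acc=0 shift=0
byte[2]=0xA2 cont=1 payload=0x22: acc |= 34<<0 -> completed=1 acc=34 shift=7

Answer: 1 34 7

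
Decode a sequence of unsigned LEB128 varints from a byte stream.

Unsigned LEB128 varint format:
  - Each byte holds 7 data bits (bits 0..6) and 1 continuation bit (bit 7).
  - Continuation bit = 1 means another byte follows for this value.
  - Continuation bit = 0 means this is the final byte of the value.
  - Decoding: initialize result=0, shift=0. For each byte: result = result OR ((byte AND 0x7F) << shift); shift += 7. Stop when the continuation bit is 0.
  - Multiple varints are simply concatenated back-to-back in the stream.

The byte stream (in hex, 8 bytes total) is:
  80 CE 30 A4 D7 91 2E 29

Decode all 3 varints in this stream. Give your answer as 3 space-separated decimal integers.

  byte[0]=0x80 cont=1 payload=0x00=0: acc |= 0<<0 -> acc=0 shift=7
  byte[1]=0xCE cont=1 payload=0x4E=78: acc |= 78<<7 -> acc=9984 shift=14
  byte[2]=0x30 cont=0 payload=0x30=48: acc |= 48<<14 -> acc=796416 shift=21 [end]
Varint 1: bytes[0:3] = 80 CE 30 -> value 796416 (3 byte(s))
  byte[3]=0xA4 cont=1 payload=0x24=36: acc |= 36<<0 -> acc=36 shift=7
  byte[4]=0xD7 cont=1 payload=0x57=87: acc |= 87<<7 -> acc=11172 shift=14
  byte[5]=0x91 cont=1 payload=0x11=17: acc |= 17<<14 -> acc=289700 shift=21
  byte[6]=0x2E cont=0 payload=0x2E=46: acc |= 46<<21 -> acc=96758692 shift=28 [end]
Varint 2: bytes[3:7] = A4 D7 91 2E -> value 96758692 (4 byte(s))
  byte[7]=0x29 cont=0 payload=0x29=41: acc |= 41<<0 -> acc=41 shift=7 [end]
Varint 3: bytes[7:8] = 29 -> value 41 (1 byte(s))

Answer: 796416 96758692 41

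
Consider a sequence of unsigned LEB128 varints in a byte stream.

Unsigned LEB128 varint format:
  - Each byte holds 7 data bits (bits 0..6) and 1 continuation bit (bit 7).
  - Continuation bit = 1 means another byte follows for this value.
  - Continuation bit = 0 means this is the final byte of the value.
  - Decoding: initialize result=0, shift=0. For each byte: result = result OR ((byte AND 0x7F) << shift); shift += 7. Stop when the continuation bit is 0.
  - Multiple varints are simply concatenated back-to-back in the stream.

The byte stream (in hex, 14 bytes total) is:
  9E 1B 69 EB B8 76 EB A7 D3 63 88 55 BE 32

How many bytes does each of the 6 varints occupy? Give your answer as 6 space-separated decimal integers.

  byte[0]=0x9E cont=1 payload=0x1E=30: acc |= 30<<0 -> acc=30 shift=7
  byte[1]=0x1B cont=0 payload=0x1B=27: acc |= 27<<7 -> acc=3486 shift=14 [end]
Varint 1: bytes[0:2] = 9E 1B -> value 3486 (2 byte(s))
  byte[2]=0x69 cont=0 payload=0x69=105: acc |= 105<<0 -> acc=105 shift=7 [end]
Varint 2: bytes[2:3] = 69 -> value 105 (1 byte(s))
  byte[3]=0xEB cont=1 payload=0x6B=107: acc |= 107<<0 -> acc=107 shift=7
  byte[4]=0xB8 cont=1 payload=0x38=56: acc |= 56<<7 -> acc=7275 shift=14
  byte[5]=0x76 cont=0 payload=0x76=118: acc |= 118<<14 -> acc=1940587 shift=21 [end]
Varint 3: bytes[3:6] = EB B8 76 -> value 1940587 (3 byte(s))
  byte[6]=0xEB cont=1 payload=0x6B=107: acc |= 107<<0 -> acc=107 shift=7
  byte[7]=0xA7 cont=1 payload=0x27=39: acc |= 39<<7 -> acc=5099 shift=14
  byte[8]=0xD3 cont=1 payload=0x53=83: acc |= 83<<14 -> acc=1364971 shift=21
  byte[9]=0x63 cont=0 payload=0x63=99: acc |= 99<<21 -> acc=208983019 shift=28 [end]
Varint 4: bytes[6:10] = EB A7 D3 63 -> value 208983019 (4 byte(s))
  byte[10]=0x88 cont=1 payload=0x08=8: acc |= 8<<0 -> acc=8 shift=7
  byte[11]=0x55 cont=0 payload=0x55=85: acc |= 85<<7 -> acc=10888 shift=14 [end]
Varint 5: bytes[10:12] = 88 55 -> value 10888 (2 byte(s))
  byte[12]=0xBE cont=1 payload=0x3E=62: acc |= 62<<0 -> acc=62 shift=7
  byte[13]=0x32 cont=0 payload=0x32=50: acc |= 50<<7 -> acc=6462 shift=14 [end]
Varint 6: bytes[12:14] = BE 32 -> value 6462 (2 byte(s))

Answer: 2 1 3 4 2 2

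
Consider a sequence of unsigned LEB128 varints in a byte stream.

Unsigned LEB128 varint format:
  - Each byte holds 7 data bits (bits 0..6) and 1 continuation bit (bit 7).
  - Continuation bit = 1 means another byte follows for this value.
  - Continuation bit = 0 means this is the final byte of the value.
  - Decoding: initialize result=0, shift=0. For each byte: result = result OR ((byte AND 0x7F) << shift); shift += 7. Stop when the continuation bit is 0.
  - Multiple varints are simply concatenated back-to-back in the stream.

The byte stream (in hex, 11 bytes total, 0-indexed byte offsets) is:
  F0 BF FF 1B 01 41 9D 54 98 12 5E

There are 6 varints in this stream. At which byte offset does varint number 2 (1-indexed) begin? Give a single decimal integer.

Answer: 4

Derivation:
  byte[0]=0xF0 cont=1 payload=0x70=112: acc |= 112<<0 -> acc=112 shift=7
  byte[1]=0xBF cont=1 payload=0x3F=63: acc |= 63<<7 -> acc=8176 shift=14
  byte[2]=0xFF cont=1 payload=0x7F=127: acc |= 127<<14 -> acc=2088944 shift=21
  byte[3]=0x1B cont=0 payload=0x1B=27: acc |= 27<<21 -> acc=58712048 shift=28 [end]
Varint 1: bytes[0:4] = F0 BF FF 1B -> value 58712048 (4 byte(s))
  byte[4]=0x01 cont=0 payload=0x01=1: acc |= 1<<0 -> acc=1 shift=7 [end]
Varint 2: bytes[4:5] = 01 -> value 1 (1 byte(s))
  byte[5]=0x41 cont=0 payload=0x41=65: acc |= 65<<0 -> acc=65 shift=7 [end]
Varint 3: bytes[5:6] = 41 -> value 65 (1 byte(s))
  byte[6]=0x9D cont=1 payload=0x1D=29: acc |= 29<<0 -> acc=29 shift=7
  byte[7]=0x54 cont=0 payload=0x54=84: acc |= 84<<7 -> acc=10781 shift=14 [end]
Varint 4: bytes[6:8] = 9D 54 -> value 10781 (2 byte(s))
  byte[8]=0x98 cont=1 payload=0x18=24: acc |= 24<<0 -> acc=24 shift=7
  byte[9]=0x12 cont=0 payload=0x12=18: acc |= 18<<7 -> acc=2328 shift=14 [end]
Varint 5: bytes[8:10] = 98 12 -> value 2328 (2 byte(s))
  byte[10]=0x5E cont=0 payload=0x5E=94: acc |= 94<<0 -> acc=94 shift=7 [end]
Varint 6: bytes[10:11] = 5E -> value 94 (1 byte(s))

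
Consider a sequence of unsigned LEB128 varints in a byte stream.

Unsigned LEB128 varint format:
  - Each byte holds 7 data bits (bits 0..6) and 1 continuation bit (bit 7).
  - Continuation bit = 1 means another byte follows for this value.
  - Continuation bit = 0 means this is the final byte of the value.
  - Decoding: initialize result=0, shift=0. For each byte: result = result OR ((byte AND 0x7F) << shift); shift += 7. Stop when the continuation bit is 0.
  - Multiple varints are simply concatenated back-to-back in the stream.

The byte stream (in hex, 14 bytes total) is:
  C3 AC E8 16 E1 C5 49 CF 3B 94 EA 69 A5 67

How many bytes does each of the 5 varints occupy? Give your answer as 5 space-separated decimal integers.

  byte[0]=0xC3 cont=1 payload=0x43=67: acc |= 67<<0 -> acc=67 shift=7
  byte[1]=0xAC cont=1 payload=0x2C=44: acc |= 44<<7 -> acc=5699 shift=14
  byte[2]=0xE8 cont=1 payload=0x68=104: acc |= 104<<14 -> acc=1709635 shift=21
  byte[3]=0x16 cont=0 payload=0x16=22: acc |= 22<<21 -> acc=47846979 shift=28 [end]
Varint 1: bytes[0:4] = C3 AC E8 16 -> value 47846979 (4 byte(s))
  byte[4]=0xE1 cont=1 payload=0x61=97: acc |= 97<<0 -> acc=97 shift=7
  byte[5]=0xC5 cont=1 payload=0x45=69: acc |= 69<<7 -> acc=8929 shift=14
  byte[6]=0x49 cont=0 payload=0x49=73: acc |= 73<<14 -> acc=1204961 shift=21 [end]
Varint 2: bytes[4:7] = E1 C5 49 -> value 1204961 (3 byte(s))
  byte[7]=0xCF cont=1 payload=0x4F=79: acc |= 79<<0 -> acc=79 shift=7
  byte[8]=0x3B cont=0 payload=0x3B=59: acc |= 59<<7 -> acc=7631 shift=14 [end]
Varint 3: bytes[7:9] = CF 3B -> value 7631 (2 byte(s))
  byte[9]=0x94 cont=1 payload=0x14=20: acc |= 20<<0 -> acc=20 shift=7
  byte[10]=0xEA cont=1 payload=0x6A=106: acc |= 106<<7 -> acc=13588 shift=14
  byte[11]=0x69 cont=0 payload=0x69=105: acc |= 105<<14 -> acc=1733908 shift=21 [end]
Varint 4: bytes[9:12] = 94 EA 69 -> value 1733908 (3 byte(s))
  byte[12]=0xA5 cont=1 payload=0x25=37: acc |= 37<<0 -> acc=37 shift=7
  byte[13]=0x67 cont=0 payload=0x67=103: acc |= 103<<7 -> acc=13221 shift=14 [end]
Varint 5: bytes[12:14] = A5 67 -> value 13221 (2 byte(s))

Answer: 4 3 2 3 2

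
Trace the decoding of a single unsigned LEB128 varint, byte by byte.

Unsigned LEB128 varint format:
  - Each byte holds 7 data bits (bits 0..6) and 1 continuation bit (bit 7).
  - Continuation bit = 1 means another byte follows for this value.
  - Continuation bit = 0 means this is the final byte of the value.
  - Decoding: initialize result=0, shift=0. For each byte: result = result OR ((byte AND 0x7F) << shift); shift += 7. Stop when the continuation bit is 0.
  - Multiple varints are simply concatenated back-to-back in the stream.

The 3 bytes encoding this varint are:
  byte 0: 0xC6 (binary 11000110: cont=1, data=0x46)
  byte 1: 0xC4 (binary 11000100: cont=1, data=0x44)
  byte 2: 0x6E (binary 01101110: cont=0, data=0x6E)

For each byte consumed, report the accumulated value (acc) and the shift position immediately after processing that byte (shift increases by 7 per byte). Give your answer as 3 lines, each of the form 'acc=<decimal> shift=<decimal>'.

byte 0=0xC6: payload=0x46=70, contrib = 70<<0 = 70; acc -> 70, shift -> 7
byte 1=0xC4: payload=0x44=68, contrib = 68<<7 = 8704; acc -> 8774, shift -> 14
byte 2=0x6E: payload=0x6E=110, contrib = 110<<14 = 1802240; acc -> 1811014, shift -> 21

Answer: acc=70 shift=7
acc=8774 shift=14
acc=1811014 shift=21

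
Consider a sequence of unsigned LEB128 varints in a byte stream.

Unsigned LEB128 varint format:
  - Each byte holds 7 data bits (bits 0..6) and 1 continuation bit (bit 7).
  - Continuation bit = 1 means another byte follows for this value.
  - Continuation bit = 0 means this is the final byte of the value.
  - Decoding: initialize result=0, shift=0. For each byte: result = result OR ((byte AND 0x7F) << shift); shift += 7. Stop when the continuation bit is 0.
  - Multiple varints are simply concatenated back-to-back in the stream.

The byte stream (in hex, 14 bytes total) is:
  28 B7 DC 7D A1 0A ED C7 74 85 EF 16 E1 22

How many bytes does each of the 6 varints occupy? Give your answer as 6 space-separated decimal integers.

Answer: 1 3 2 3 3 2

Derivation:
  byte[0]=0x28 cont=0 payload=0x28=40: acc |= 40<<0 -> acc=40 shift=7 [end]
Varint 1: bytes[0:1] = 28 -> value 40 (1 byte(s))
  byte[1]=0xB7 cont=1 payload=0x37=55: acc |= 55<<0 -> acc=55 shift=7
  byte[2]=0xDC cont=1 payload=0x5C=92: acc |= 92<<7 -> acc=11831 shift=14
  byte[3]=0x7D cont=0 payload=0x7D=125: acc |= 125<<14 -> acc=2059831 shift=21 [end]
Varint 2: bytes[1:4] = B7 DC 7D -> value 2059831 (3 byte(s))
  byte[4]=0xA1 cont=1 payload=0x21=33: acc |= 33<<0 -> acc=33 shift=7
  byte[5]=0x0A cont=0 payload=0x0A=10: acc |= 10<<7 -> acc=1313 shift=14 [end]
Varint 3: bytes[4:6] = A1 0A -> value 1313 (2 byte(s))
  byte[6]=0xED cont=1 payload=0x6D=109: acc |= 109<<0 -> acc=109 shift=7
  byte[7]=0xC7 cont=1 payload=0x47=71: acc |= 71<<7 -> acc=9197 shift=14
  byte[8]=0x74 cont=0 payload=0x74=116: acc |= 116<<14 -> acc=1909741 shift=21 [end]
Varint 4: bytes[6:9] = ED C7 74 -> value 1909741 (3 byte(s))
  byte[9]=0x85 cont=1 payload=0x05=5: acc |= 5<<0 -> acc=5 shift=7
  byte[10]=0xEF cont=1 payload=0x6F=111: acc |= 111<<7 -> acc=14213 shift=14
  byte[11]=0x16 cont=0 payload=0x16=22: acc |= 22<<14 -> acc=374661 shift=21 [end]
Varint 5: bytes[9:12] = 85 EF 16 -> value 374661 (3 byte(s))
  byte[12]=0xE1 cont=1 payload=0x61=97: acc |= 97<<0 -> acc=97 shift=7
  byte[13]=0x22 cont=0 payload=0x22=34: acc |= 34<<7 -> acc=4449 shift=14 [end]
Varint 6: bytes[12:14] = E1 22 -> value 4449 (2 byte(s))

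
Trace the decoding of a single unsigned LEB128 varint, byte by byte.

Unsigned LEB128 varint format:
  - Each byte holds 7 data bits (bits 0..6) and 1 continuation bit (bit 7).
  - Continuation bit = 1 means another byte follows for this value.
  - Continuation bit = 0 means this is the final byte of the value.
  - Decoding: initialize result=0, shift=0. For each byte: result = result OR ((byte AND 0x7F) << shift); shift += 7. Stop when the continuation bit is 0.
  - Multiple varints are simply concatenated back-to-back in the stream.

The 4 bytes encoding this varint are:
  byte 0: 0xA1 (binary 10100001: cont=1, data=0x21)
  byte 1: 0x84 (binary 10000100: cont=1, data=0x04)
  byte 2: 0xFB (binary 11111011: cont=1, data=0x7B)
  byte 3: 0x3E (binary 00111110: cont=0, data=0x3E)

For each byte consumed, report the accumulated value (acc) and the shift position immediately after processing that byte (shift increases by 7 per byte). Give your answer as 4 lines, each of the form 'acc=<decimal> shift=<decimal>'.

Answer: acc=33 shift=7
acc=545 shift=14
acc=2015777 shift=21
acc=132039201 shift=28

Derivation:
byte 0=0xA1: payload=0x21=33, contrib = 33<<0 = 33; acc -> 33, shift -> 7
byte 1=0x84: payload=0x04=4, contrib = 4<<7 = 512; acc -> 545, shift -> 14
byte 2=0xFB: payload=0x7B=123, contrib = 123<<14 = 2015232; acc -> 2015777, shift -> 21
byte 3=0x3E: payload=0x3E=62, contrib = 62<<21 = 130023424; acc -> 132039201, shift -> 28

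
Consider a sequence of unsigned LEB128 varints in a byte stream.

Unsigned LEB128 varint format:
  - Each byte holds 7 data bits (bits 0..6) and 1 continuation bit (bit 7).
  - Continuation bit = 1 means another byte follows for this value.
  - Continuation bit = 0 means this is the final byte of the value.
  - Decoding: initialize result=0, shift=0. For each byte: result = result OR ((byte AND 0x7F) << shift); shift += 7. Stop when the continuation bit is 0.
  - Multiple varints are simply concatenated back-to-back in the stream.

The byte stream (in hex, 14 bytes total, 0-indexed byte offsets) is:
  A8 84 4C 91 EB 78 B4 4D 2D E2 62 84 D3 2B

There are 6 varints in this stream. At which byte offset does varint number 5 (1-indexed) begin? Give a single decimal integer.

Answer: 9

Derivation:
  byte[0]=0xA8 cont=1 payload=0x28=40: acc |= 40<<0 -> acc=40 shift=7
  byte[1]=0x84 cont=1 payload=0x04=4: acc |= 4<<7 -> acc=552 shift=14
  byte[2]=0x4C cont=0 payload=0x4C=76: acc |= 76<<14 -> acc=1245736 shift=21 [end]
Varint 1: bytes[0:3] = A8 84 4C -> value 1245736 (3 byte(s))
  byte[3]=0x91 cont=1 payload=0x11=17: acc |= 17<<0 -> acc=17 shift=7
  byte[4]=0xEB cont=1 payload=0x6B=107: acc |= 107<<7 -> acc=13713 shift=14
  byte[5]=0x78 cont=0 payload=0x78=120: acc |= 120<<14 -> acc=1979793 shift=21 [end]
Varint 2: bytes[3:6] = 91 EB 78 -> value 1979793 (3 byte(s))
  byte[6]=0xB4 cont=1 payload=0x34=52: acc |= 52<<0 -> acc=52 shift=7
  byte[7]=0x4D cont=0 payload=0x4D=77: acc |= 77<<7 -> acc=9908 shift=14 [end]
Varint 3: bytes[6:8] = B4 4D -> value 9908 (2 byte(s))
  byte[8]=0x2D cont=0 payload=0x2D=45: acc |= 45<<0 -> acc=45 shift=7 [end]
Varint 4: bytes[8:9] = 2D -> value 45 (1 byte(s))
  byte[9]=0xE2 cont=1 payload=0x62=98: acc |= 98<<0 -> acc=98 shift=7
  byte[10]=0x62 cont=0 payload=0x62=98: acc |= 98<<7 -> acc=12642 shift=14 [end]
Varint 5: bytes[9:11] = E2 62 -> value 12642 (2 byte(s))
  byte[11]=0x84 cont=1 payload=0x04=4: acc |= 4<<0 -> acc=4 shift=7
  byte[12]=0xD3 cont=1 payload=0x53=83: acc |= 83<<7 -> acc=10628 shift=14
  byte[13]=0x2B cont=0 payload=0x2B=43: acc |= 43<<14 -> acc=715140 shift=21 [end]
Varint 6: bytes[11:14] = 84 D3 2B -> value 715140 (3 byte(s))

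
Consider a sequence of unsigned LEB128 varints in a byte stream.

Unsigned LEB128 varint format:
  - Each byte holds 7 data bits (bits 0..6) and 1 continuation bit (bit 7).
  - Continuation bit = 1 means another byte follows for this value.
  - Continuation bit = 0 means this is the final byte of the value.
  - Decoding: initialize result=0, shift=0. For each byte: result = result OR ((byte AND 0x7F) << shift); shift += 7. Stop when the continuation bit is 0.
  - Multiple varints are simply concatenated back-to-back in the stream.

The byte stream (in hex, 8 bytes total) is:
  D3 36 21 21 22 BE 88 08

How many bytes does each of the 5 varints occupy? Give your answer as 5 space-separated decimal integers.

Answer: 2 1 1 1 3

Derivation:
  byte[0]=0xD3 cont=1 payload=0x53=83: acc |= 83<<0 -> acc=83 shift=7
  byte[1]=0x36 cont=0 payload=0x36=54: acc |= 54<<7 -> acc=6995 shift=14 [end]
Varint 1: bytes[0:2] = D3 36 -> value 6995 (2 byte(s))
  byte[2]=0x21 cont=0 payload=0x21=33: acc |= 33<<0 -> acc=33 shift=7 [end]
Varint 2: bytes[2:3] = 21 -> value 33 (1 byte(s))
  byte[3]=0x21 cont=0 payload=0x21=33: acc |= 33<<0 -> acc=33 shift=7 [end]
Varint 3: bytes[3:4] = 21 -> value 33 (1 byte(s))
  byte[4]=0x22 cont=0 payload=0x22=34: acc |= 34<<0 -> acc=34 shift=7 [end]
Varint 4: bytes[4:5] = 22 -> value 34 (1 byte(s))
  byte[5]=0xBE cont=1 payload=0x3E=62: acc |= 62<<0 -> acc=62 shift=7
  byte[6]=0x88 cont=1 payload=0x08=8: acc |= 8<<7 -> acc=1086 shift=14
  byte[7]=0x08 cont=0 payload=0x08=8: acc |= 8<<14 -> acc=132158 shift=21 [end]
Varint 5: bytes[5:8] = BE 88 08 -> value 132158 (3 byte(s))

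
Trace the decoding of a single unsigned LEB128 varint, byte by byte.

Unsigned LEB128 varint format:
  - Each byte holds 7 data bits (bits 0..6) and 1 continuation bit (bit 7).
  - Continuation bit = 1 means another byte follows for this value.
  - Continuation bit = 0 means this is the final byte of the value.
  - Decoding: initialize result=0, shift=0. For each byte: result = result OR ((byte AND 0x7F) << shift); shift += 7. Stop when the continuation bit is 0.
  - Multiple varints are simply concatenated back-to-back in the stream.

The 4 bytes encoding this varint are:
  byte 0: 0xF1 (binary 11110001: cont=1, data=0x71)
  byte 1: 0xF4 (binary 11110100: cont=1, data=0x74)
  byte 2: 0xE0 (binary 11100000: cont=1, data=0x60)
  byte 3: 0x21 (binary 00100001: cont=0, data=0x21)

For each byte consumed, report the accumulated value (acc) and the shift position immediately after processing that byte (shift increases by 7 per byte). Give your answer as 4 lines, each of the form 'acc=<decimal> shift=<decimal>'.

Answer: acc=113 shift=7
acc=14961 shift=14
acc=1587825 shift=21
acc=70793841 shift=28

Derivation:
byte 0=0xF1: payload=0x71=113, contrib = 113<<0 = 113; acc -> 113, shift -> 7
byte 1=0xF4: payload=0x74=116, contrib = 116<<7 = 14848; acc -> 14961, shift -> 14
byte 2=0xE0: payload=0x60=96, contrib = 96<<14 = 1572864; acc -> 1587825, shift -> 21
byte 3=0x21: payload=0x21=33, contrib = 33<<21 = 69206016; acc -> 70793841, shift -> 28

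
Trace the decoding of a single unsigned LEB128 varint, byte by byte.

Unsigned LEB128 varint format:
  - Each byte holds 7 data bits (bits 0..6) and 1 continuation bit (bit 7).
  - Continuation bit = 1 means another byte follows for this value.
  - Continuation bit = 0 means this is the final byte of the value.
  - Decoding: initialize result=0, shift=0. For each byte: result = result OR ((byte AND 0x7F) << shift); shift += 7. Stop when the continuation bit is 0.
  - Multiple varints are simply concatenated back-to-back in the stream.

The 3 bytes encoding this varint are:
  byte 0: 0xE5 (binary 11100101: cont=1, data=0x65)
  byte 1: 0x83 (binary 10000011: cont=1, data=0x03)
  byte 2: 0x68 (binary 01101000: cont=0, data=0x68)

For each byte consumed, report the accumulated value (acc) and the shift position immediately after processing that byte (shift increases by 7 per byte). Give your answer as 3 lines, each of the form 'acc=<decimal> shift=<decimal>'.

byte 0=0xE5: payload=0x65=101, contrib = 101<<0 = 101; acc -> 101, shift -> 7
byte 1=0x83: payload=0x03=3, contrib = 3<<7 = 384; acc -> 485, shift -> 14
byte 2=0x68: payload=0x68=104, contrib = 104<<14 = 1703936; acc -> 1704421, shift -> 21

Answer: acc=101 shift=7
acc=485 shift=14
acc=1704421 shift=21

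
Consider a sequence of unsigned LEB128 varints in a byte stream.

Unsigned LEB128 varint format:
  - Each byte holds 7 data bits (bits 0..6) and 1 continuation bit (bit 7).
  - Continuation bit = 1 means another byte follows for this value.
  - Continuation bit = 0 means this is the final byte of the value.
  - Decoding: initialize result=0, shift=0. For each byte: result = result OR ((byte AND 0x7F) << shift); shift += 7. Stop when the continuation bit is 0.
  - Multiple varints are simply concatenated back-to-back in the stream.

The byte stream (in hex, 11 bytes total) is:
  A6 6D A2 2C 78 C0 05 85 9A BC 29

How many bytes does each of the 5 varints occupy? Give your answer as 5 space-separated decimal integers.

  byte[0]=0xA6 cont=1 payload=0x26=38: acc |= 38<<0 -> acc=38 shift=7
  byte[1]=0x6D cont=0 payload=0x6D=109: acc |= 109<<7 -> acc=13990 shift=14 [end]
Varint 1: bytes[0:2] = A6 6D -> value 13990 (2 byte(s))
  byte[2]=0xA2 cont=1 payload=0x22=34: acc |= 34<<0 -> acc=34 shift=7
  byte[3]=0x2C cont=0 payload=0x2C=44: acc |= 44<<7 -> acc=5666 shift=14 [end]
Varint 2: bytes[2:4] = A2 2C -> value 5666 (2 byte(s))
  byte[4]=0x78 cont=0 payload=0x78=120: acc |= 120<<0 -> acc=120 shift=7 [end]
Varint 3: bytes[4:5] = 78 -> value 120 (1 byte(s))
  byte[5]=0xC0 cont=1 payload=0x40=64: acc |= 64<<0 -> acc=64 shift=7
  byte[6]=0x05 cont=0 payload=0x05=5: acc |= 5<<7 -> acc=704 shift=14 [end]
Varint 4: bytes[5:7] = C0 05 -> value 704 (2 byte(s))
  byte[7]=0x85 cont=1 payload=0x05=5: acc |= 5<<0 -> acc=5 shift=7
  byte[8]=0x9A cont=1 payload=0x1A=26: acc |= 26<<7 -> acc=3333 shift=14
  byte[9]=0xBC cont=1 payload=0x3C=60: acc |= 60<<14 -> acc=986373 shift=21
  byte[10]=0x29 cont=0 payload=0x29=41: acc |= 41<<21 -> acc=86969605 shift=28 [end]
Varint 5: bytes[7:11] = 85 9A BC 29 -> value 86969605 (4 byte(s))

Answer: 2 2 1 2 4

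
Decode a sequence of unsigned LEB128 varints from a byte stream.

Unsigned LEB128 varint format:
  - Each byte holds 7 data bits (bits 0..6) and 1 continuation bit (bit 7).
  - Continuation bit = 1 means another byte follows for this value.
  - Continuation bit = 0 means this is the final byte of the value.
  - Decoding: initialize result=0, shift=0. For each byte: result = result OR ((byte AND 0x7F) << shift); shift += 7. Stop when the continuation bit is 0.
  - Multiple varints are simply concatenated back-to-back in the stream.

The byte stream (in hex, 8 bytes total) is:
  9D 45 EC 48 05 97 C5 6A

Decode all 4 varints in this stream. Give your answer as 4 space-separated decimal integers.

  byte[0]=0x9D cont=1 payload=0x1D=29: acc |= 29<<0 -> acc=29 shift=7
  byte[1]=0x45 cont=0 payload=0x45=69: acc |= 69<<7 -> acc=8861 shift=14 [end]
Varint 1: bytes[0:2] = 9D 45 -> value 8861 (2 byte(s))
  byte[2]=0xEC cont=1 payload=0x6C=108: acc |= 108<<0 -> acc=108 shift=7
  byte[3]=0x48 cont=0 payload=0x48=72: acc |= 72<<7 -> acc=9324 shift=14 [end]
Varint 2: bytes[2:4] = EC 48 -> value 9324 (2 byte(s))
  byte[4]=0x05 cont=0 payload=0x05=5: acc |= 5<<0 -> acc=5 shift=7 [end]
Varint 3: bytes[4:5] = 05 -> value 5 (1 byte(s))
  byte[5]=0x97 cont=1 payload=0x17=23: acc |= 23<<0 -> acc=23 shift=7
  byte[6]=0xC5 cont=1 payload=0x45=69: acc |= 69<<7 -> acc=8855 shift=14
  byte[7]=0x6A cont=0 payload=0x6A=106: acc |= 106<<14 -> acc=1745559 shift=21 [end]
Varint 4: bytes[5:8] = 97 C5 6A -> value 1745559 (3 byte(s))

Answer: 8861 9324 5 1745559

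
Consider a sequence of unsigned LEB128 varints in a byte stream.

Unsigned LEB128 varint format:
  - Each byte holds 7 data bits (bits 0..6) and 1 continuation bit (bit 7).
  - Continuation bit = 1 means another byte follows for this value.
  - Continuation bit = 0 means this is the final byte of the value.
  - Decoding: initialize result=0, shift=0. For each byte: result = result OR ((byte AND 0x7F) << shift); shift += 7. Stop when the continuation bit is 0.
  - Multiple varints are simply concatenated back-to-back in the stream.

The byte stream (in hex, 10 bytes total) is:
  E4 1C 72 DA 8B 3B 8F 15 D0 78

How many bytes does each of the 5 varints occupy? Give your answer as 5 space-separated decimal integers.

  byte[0]=0xE4 cont=1 payload=0x64=100: acc |= 100<<0 -> acc=100 shift=7
  byte[1]=0x1C cont=0 payload=0x1C=28: acc |= 28<<7 -> acc=3684 shift=14 [end]
Varint 1: bytes[0:2] = E4 1C -> value 3684 (2 byte(s))
  byte[2]=0x72 cont=0 payload=0x72=114: acc |= 114<<0 -> acc=114 shift=7 [end]
Varint 2: bytes[2:3] = 72 -> value 114 (1 byte(s))
  byte[3]=0xDA cont=1 payload=0x5A=90: acc |= 90<<0 -> acc=90 shift=7
  byte[4]=0x8B cont=1 payload=0x0B=11: acc |= 11<<7 -> acc=1498 shift=14
  byte[5]=0x3B cont=0 payload=0x3B=59: acc |= 59<<14 -> acc=968154 shift=21 [end]
Varint 3: bytes[3:6] = DA 8B 3B -> value 968154 (3 byte(s))
  byte[6]=0x8F cont=1 payload=0x0F=15: acc |= 15<<0 -> acc=15 shift=7
  byte[7]=0x15 cont=0 payload=0x15=21: acc |= 21<<7 -> acc=2703 shift=14 [end]
Varint 4: bytes[6:8] = 8F 15 -> value 2703 (2 byte(s))
  byte[8]=0xD0 cont=1 payload=0x50=80: acc |= 80<<0 -> acc=80 shift=7
  byte[9]=0x78 cont=0 payload=0x78=120: acc |= 120<<7 -> acc=15440 shift=14 [end]
Varint 5: bytes[8:10] = D0 78 -> value 15440 (2 byte(s))

Answer: 2 1 3 2 2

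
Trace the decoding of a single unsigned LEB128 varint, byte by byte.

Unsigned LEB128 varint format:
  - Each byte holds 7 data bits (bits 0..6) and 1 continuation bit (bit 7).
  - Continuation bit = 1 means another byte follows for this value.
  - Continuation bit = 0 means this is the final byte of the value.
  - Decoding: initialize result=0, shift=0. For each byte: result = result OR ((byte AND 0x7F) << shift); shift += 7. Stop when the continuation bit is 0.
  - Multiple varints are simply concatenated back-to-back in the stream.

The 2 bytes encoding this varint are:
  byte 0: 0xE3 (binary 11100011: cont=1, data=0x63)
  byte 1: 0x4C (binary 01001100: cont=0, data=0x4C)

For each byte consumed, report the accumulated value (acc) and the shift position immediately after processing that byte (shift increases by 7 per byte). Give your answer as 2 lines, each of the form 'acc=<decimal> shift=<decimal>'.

Answer: acc=99 shift=7
acc=9827 shift=14

Derivation:
byte 0=0xE3: payload=0x63=99, contrib = 99<<0 = 99; acc -> 99, shift -> 7
byte 1=0x4C: payload=0x4C=76, contrib = 76<<7 = 9728; acc -> 9827, shift -> 14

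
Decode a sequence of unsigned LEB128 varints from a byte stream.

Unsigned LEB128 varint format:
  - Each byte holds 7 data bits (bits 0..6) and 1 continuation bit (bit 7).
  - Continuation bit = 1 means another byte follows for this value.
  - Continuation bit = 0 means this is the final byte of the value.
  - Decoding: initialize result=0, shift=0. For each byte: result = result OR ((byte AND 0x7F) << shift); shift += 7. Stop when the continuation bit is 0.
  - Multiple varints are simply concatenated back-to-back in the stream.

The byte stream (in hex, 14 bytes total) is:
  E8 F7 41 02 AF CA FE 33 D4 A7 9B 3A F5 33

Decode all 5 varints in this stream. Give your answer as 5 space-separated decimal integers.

Answer: 1080296 2 109028655 122082260 6645

Derivation:
  byte[0]=0xE8 cont=1 payload=0x68=104: acc |= 104<<0 -> acc=104 shift=7
  byte[1]=0xF7 cont=1 payload=0x77=119: acc |= 119<<7 -> acc=15336 shift=14
  byte[2]=0x41 cont=0 payload=0x41=65: acc |= 65<<14 -> acc=1080296 shift=21 [end]
Varint 1: bytes[0:3] = E8 F7 41 -> value 1080296 (3 byte(s))
  byte[3]=0x02 cont=0 payload=0x02=2: acc |= 2<<0 -> acc=2 shift=7 [end]
Varint 2: bytes[3:4] = 02 -> value 2 (1 byte(s))
  byte[4]=0xAF cont=1 payload=0x2F=47: acc |= 47<<0 -> acc=47 shift=7
  byte[5]=0xCA cont=1 payload=0x4A=74: acc |= 74<<7 -> acc=9519 shift=14
  byte[6]=0xFE cont=1 payload=0x7E=126: acc |= 126<<14 -> acc=2073903 shift=21
  byte[7]=0x33 cont=0 payload=0x33=51: acc |= 51<<21 -> acc=109028655 shift=28 [end]
Varint 3: bytes[4:8] = AF CA FE 33 -> value 109028655 (4 byte(s))
  byte[8]=0xD4 cont=1 payload=0x54=84: acc |= 84<<0 -> acc=84 shift=7
  byte[9]=0xA7 cont=1 payload=0x27=39: acc |= 39<<7 -> acc=5076 shift=14
  byte[10]=0x9B cont=1 payload=0x1B=27: acc |= 27<<14 -> acc=447444 shift=21
  byte[11]=0x3A cont=0 payload=0x3A=58: acc |= 58<<21 -> acc=122082260 shift=28 [end]
Varint 4: bytes[8:12] = D4 A7 9B 3A -> value 122082260 (4 byte(s))
  byte[12]=0xF5 cont=1 payload=0x75=117: acc |= 117<<0 -> acc=117 shift=7
  byte[13]=0x33 cont=0 payload=0x33=51: acc |= 51<<7 -> acc=6645 shift=14 [end]
Varint 5: bytes[12:14] = F5 33 -> value 6645 (2 byte(s))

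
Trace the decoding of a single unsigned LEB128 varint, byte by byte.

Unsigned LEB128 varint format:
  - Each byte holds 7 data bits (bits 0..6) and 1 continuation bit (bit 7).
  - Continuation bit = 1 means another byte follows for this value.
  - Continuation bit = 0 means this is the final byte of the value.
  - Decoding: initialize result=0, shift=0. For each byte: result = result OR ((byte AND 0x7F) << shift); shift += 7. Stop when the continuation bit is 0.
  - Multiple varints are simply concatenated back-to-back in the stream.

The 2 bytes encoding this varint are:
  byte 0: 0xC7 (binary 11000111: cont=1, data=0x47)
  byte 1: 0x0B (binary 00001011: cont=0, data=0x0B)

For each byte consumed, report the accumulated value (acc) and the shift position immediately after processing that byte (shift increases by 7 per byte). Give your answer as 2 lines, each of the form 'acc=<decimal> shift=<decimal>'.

Answer: acc=71 shift=7
acc=1479 shift=14

Derivation:
byte 0=0xC7: payload=0x47=71, contrib = 71<<0 = 71; acc -> 71, shift -> 7
byte 1=0x0B: payload=0x0B=11, contrib = 11<<7 = 1408; acc -> 1479, shift -> 14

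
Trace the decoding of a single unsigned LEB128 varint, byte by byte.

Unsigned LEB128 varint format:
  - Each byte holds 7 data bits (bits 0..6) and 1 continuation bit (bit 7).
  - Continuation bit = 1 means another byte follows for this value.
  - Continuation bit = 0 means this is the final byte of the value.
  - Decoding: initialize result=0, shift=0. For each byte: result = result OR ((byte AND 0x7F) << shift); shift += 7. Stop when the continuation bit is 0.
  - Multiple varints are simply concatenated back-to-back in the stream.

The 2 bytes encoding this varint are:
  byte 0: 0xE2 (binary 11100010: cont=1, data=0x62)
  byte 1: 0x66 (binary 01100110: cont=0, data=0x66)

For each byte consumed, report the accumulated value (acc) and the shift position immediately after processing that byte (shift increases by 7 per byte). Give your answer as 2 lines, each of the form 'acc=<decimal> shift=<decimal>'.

Answer: acc=98 shift=7
acc=13154 shift=14

Derivation:
byte 0=0xE2: payload=0x62=98, contrib = 98<<0 = 98; acc -> 98, shift -> 7
byte 1=0x66: payload=0x66=102, contrib = 102<<7 = 13056; acc -> 13154, shift -> 14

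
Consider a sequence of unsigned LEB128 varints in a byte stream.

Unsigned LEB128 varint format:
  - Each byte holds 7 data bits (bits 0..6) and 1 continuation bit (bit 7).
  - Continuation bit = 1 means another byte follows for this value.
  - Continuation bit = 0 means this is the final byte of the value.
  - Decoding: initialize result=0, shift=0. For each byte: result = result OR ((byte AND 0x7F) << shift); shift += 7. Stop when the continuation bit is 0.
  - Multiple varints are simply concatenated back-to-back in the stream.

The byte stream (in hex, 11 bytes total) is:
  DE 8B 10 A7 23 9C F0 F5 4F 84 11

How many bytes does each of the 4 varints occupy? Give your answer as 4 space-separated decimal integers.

  byte[0]=0xDE cont=1 payload=0x5E=94: acc |= 94<<0 -> acc=94 shift=7
  byte[1]=0x8B cont=1 payload=0x0B=11: acc |= 11<<7 -> acc=1502 shift=14
  byte[2]=0x10 cont=0 payload=0x10=16: acc |= 16<<14 -> acc=263646 shift=21 [end]
Varint 1: bytes[0:3] = DE 8B 10 -> value 263646 (3 byte(s))
  byte[3]=0xA7 cont=1 payload=0x27=39: acc |= 39<<0 -> acc=39 shift=7
  byte[4]=0x23 cont=0 payload=0x23=35: acc |= 35<<7 -> acc=4519 shift=14 [end]
Varint 2: bytes[3:5] = A7 23 -> value 4519 (2 byte(s))
  byte[5]=0x9C cont=1 payload=0x1C=28: acc |= 28<<0 -> acc=28 shift=7
  byte[6]=0xF0 cont=1 payload=0x70=112: acc |= 112<<7 -> acc=14364 shift=14
  byte[7]=0xF5 cont=1 payload=0x75=117: acc |= 117<<14 -> acc=1931292 shift=21
  byte[8]=0x4F cont=0 payload=0x4F=79: acc |= 79<<21 -> acc=167606300 shift=28 [end]
Varint 3: bytes[5:9] = 9C F0 F5 4F -> value 167606300 (4 byte(s))
  byte[9]=0x84 cont=1 payload=0x04=4: acc |= 4<<0 -> acc=4 shift=7
  byte[10]=0x11 cont=0 payload=0x11=17: acc |= 17<<7 -> acc=2180 shift=14 [end]
Varint 4: bytes[9:11] = 84 11 -> value 2180 (2 byte(s))

Answer: 3 2 4 2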